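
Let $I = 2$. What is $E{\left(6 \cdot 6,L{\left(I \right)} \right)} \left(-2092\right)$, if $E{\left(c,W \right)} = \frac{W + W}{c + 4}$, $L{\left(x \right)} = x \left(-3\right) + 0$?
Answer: $\frac{3138}{5} \approx 627.6$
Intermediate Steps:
$L{\left(x \right)} = - 3 x$ ($L{\left(x \right)} = - 3 x + 0 = - 3 x$)
$E{\left(c,W \right)} = \frac{2 W}{4 + c}$
$E{\left(6 \cdot 6,L{\left(I \right)} \right)} \left(-2092\right) = \frac{2 \left(\left(-3\right) 2\right)}{4 + 6 \cdot 6} \left(-2092\right) = 2 \left(-6\right) \frac{1}{4 + 36} \left(-2092\right) = 2 \left(-6\right) \frac{1}{40} \left(-2092\right) = \left(- \frac{3}{10}\right) \left(-2092\right) = \frac{3138}{5}$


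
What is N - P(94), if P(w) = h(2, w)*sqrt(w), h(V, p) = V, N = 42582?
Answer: 42582 - 2*sqrt(94) ≈ 42563.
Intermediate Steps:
P(w) = 2*sqrt(w)
N - P(94) = 42582 - 2*sqrt(94)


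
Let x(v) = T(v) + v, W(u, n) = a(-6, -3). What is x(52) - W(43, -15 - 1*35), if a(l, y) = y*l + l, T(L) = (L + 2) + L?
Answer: 146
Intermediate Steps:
T(L) = 2 + 2*L (T(L) = (2 + L) + L = 2 + 2*L)
a(l, y) = l + l*y (a(l, y) = l*y + l = l + l*y)
W(u, n) = 12 (W(u, n) = -6*(1 - 3) = -6*(-2) = 12)
x(v) = 2 + 3*v (x(v) = (2 + 2*v) + v = 2 + 3*v)
x(52) - W(43, -15 - 1*35) = (2 + 3*52) - 1*12 = (2 + 156) - 12 = 158 - 12 = 146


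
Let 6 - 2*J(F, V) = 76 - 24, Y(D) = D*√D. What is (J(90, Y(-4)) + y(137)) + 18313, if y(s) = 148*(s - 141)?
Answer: 17698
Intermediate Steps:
Y(D) = D^(3/2)
J(F, V) = -23 (J(F, V) = 3 - (76 - 24)/2 = 3 - ½*52 = 3 - 26 = -23)
y(s) = -20868 + 148*s (y(s) = 148*(-141 + s) = -20868 + 148*s)
(J(90, Y(-4)) + y(137)) + 18313 = (-23 + (-20868 + 148*137)) + 18313 = (-23 + (-20868 + 20276)) + 18313 = (-23 - 592) + 18313 = -615 + 18313 = 17698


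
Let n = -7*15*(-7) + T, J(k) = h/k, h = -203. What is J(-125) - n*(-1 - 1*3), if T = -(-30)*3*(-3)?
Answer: 232703/125 ≈ 1861.6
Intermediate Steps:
J(k) = -203/k
T = -270 (T = -6*(-15)*(-3) = 90*(-3) = -270)
n = 465 (n = -7*15*(-7) - 270 = -105*(-7) - 270 = 735 - 270 = 465)
J(-125) - n*(-1 - 1*3) = -203/(-125) - 465*(-1 - 1*3) = -203*(-1/125) - 465*(-1 - 3) = 203/125 - 465*(-4) = 203/125 - 1*(-1860) = 203/125 + 1860 = 232703/125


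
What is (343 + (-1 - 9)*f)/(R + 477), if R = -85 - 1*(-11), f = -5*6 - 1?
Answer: 653/403 ≈ 1.6203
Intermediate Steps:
f = -31 (f = -30 - 1 = -31)
R = -74 (R = -85 + 11 = -74)
(343 + (-1 - 9)*f)/(R + 477) = (343 + (-1 - 9)*(-31))/(-74 + 477) = (343 - 10*(-31))/403 = (343 + 310)*(1/403) = 653*(1/403) = 653/403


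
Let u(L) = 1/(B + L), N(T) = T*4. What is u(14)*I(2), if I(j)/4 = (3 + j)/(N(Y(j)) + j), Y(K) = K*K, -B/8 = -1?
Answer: 5/99 ≈ 0.050505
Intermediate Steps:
B = 8 (B = -8*(-1) = 8)
Y(K) = K²
N(T) = 4*T
I(j) = 4*(3 + j)/(j + 4*j²) (I(j) = 4*((3 + j)/(4*j² + j)) = 4*((3 + j)/(j + 4*j²)) = 4*(3 + j)/(j + 4*j²))
u(L) = 1/(8 + L)
u(14)*I(2) = (4*(3 + 2)/(2*(1 + 4*2)))/(8 + 14) = (4*(½)*5/(1 + 8))/22 = (4*(½)*5/9)/22 = (4*(½)*(⅑)*5)/22 = (1/22)*(10/9) = 5/99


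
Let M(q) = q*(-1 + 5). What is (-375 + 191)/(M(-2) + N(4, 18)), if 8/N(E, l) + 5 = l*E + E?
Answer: 1633/70 ≈ 23.329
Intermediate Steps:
M(q) = 4*q (M(q) = q*4 = 4*q)
N(E, l) = 8/(-5 + E + E*l) (N(E, l) = 8/(-5 + (l*E + E)) = 8/(-5 + (E*l + E)) = 8/(-5 + (E + E*l)) = 8/(-5 + E + E*l))
(-375 + 191)/(M(-2) + N(4, 18)) = (-375 + 191)/(4*(-2) + 8/(-5 + 4 + 4*18)) = -184/(-8 + 8/(-5 + 4 + 72)) = -184/(-8 + 8/71) = -184/(-560/71) = -184*(-71/560) = 1633/70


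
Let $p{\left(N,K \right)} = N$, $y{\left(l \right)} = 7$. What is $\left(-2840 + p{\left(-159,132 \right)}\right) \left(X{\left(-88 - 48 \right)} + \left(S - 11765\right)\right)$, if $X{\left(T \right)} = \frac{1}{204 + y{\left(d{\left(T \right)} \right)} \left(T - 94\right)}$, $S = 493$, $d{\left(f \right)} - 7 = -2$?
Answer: $\frac{47529450567}{1406} \approx 3.3805 \cdot 10^{7}$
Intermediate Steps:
$d{\left(f \right)} = 5$ ($d{\left(f \right)} = 7 - 2 = 5$)
$X{\left(T \right)} = \frac{1}{-454 + 7 T}$ ($X{\left(T \right)} = \frac{1}{204 + 7 \left(T - 94\right)} = \frac{1}{204 + 7 \left(-94 + T\right)} = \frac{1}{204 + \left(-658 + 7 T\right)} = \frac{1}{-454 + 7 T}$)
$\left(-2840 + p{\left(-159,132 \right)}\right) \left(X{\left(-88 - 48 \right)} + \left(S - 11765\right)\right) = \left(-2840 - 159\right) \left(\frac{1}{-454 + 7 \left(-88 - 48\right)} + \left(493 - 11765\right)\right) = - 2999 \left(\frac{1}{-454 + 7 \left(-136\right)} + \left(493 - 11765\right)\right) = - 2999 \left(\frac{1}{-454 - 952} - 11272\right) = - 2999 \left(\frac{1}{-1406} - 11272\right) = - 2999 \left(- \frac{1}{1406} - 11272\right) = \left(-2999\right) \left(- \frac{15848433}{1406}\right) = \frac{47529450567}{1406}$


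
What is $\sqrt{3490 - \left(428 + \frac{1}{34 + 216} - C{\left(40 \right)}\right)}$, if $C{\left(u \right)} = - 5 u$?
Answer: $\frac{\sqrt{7154990}}{50} \approx 53.498$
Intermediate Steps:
$\sqrt{3490 - \left(428 + \frac{1}{34 + 216} - C{\left(40 \right)}\right)} = \sqrt{3490 - \left(628 + \frac{1}{34 + 216}\right)} = \sqrt{3490 + \left(\left(\left(482 - \frac{1}{250}\right) - 200\right) - 910\right)} = \sqrt{3490 + \left(\left(\frac{120499}{250} - 200\right) - 910\right)} = \sqrt{3490 + \left(\frac{70499}{250} - 910\right)} = \sqrt{3490 - \frac{157001}{250}} = \sqrt{\frac{715499}{250}} = \frac{\sqrt{7154990}}{50}$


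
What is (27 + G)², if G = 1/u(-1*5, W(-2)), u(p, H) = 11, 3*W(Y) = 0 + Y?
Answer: 88804/121 ≈ 733.92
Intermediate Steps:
W(Y) = Y/3 (W(Y) = (0 + Y)/3 = Y/3)
G = 1/11 ≈ 0.090909
(27 + G)² = (27 + 1/11)² = (298/11)² = 88804/121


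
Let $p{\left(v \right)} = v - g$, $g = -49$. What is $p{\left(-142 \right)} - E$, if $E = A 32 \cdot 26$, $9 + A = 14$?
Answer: $-4253$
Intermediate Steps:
$p{\left(v \right)} = 49 + v$ ($p{\left(v \right)} = v - -49 = v + 49 = 49 + v$)
$A = 5$ ($A = -9 + 14 = 5$)
$E = 4160$ ($E = 5 \cdot 32 \cdot 26 = 160 \cdot 26 = 4160$)
$p{\left(-142 \right)} - E = \left(49 - 142\right) - 4160 = -93 - 4160 = -4253$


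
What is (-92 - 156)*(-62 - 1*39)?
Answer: 25048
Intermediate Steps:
(-92 - 156)*(-62 - 1*39) = -248*(-62 - 39) = -248*(-101) = 25048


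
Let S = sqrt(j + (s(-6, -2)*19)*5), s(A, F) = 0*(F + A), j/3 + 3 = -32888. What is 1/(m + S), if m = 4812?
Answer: 1604/7751339 - I*sqrt(98673)/23254017 ≈ 0.00020693 - 1.3508e-5*I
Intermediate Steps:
j = -98673 (j = -9 + 3*(-32888) = -9 - 98664 = -98673)
s(A, F) = 0 (s(A, F) = 0*(A + F) = 0)
S = I*sqrt(98673) (S = sqrt(-98673 + (0*19)*5) = sqrt(-98673 + 0*5) = sqrt(-98673 + 0) = sqrt(-98673) = I*sqrt(98673) ≈ 314.12*I)
1/(m + S) = 1/(4812 + I*sqrt(98673))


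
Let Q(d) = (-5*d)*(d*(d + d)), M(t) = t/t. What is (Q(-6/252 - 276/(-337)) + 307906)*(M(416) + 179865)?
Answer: 39258863121252639420961/708887931066 ≈ 5.5381e+10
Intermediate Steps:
M(t) = 1
Q(d) = -10*d**3 (Q(d) = (-5*d)*(d*(2*d)) = (-5*d)*(2*d**2) = -10*d**3)
(Q(-6/252 - 276/(-337)) + 307906)*(M(416) + 179865) = (-10*(-6/252 - 276/(-337))**3 + 307906)*(1 + 179865) = (-10*(-6*1/252 - 276*(-1/337))**3 + 307906)*179866 = (-10*(-1/42 + 276/337)**3 + 307906)*179866 = (-10*(11255/14154)**3 + 307906)*179866 = (-10*1425727406375/2835551724264 + 307906)*179866 = (-7128637031875/1417775862132 + 307906)*179866 = (436534565968583717/1417775862132)*179866 = 39258863121252639420961/708887931066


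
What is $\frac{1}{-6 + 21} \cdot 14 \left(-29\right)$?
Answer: $- \frac{406}{15} \approx -27.067$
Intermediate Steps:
$\frac{1}{-6 + 21} \cdot 14 \left(-29\right) = \frac{1}{15} \cdot 14 \left(-29\right) = \frac{14}{15} \left(-29\right) = - \frac{406}{15}$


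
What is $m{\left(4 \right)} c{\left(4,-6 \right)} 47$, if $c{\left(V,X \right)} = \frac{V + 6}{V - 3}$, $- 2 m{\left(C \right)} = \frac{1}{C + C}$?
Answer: $- \frac{235}{8} \approx -29.375$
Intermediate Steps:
$m{\left(C \right)} = - \frac{1}{4 C}$ ($m{\left(C \right)} = - \frac{1}{2 \left(C + C\right)} = - \frac{1}{2 \cdot 2 C} = - \frac{\frac{1}{2} \frac{1}{C}}{2} = - \frac{1}{4 C}$)
$c{\left(V,X \right)} = \frac{6 + V}{-3 + V}$
$m{\left(4 \right)} c{\left(4,-6 \right)} 47 = - \frac{1}{4 \cdot 4} \frac{6 + 4}{-3 + 4} \cdot 47 = \left(- \frac{1}{4}\right) \frac{1}{4} \cdot 1^{-1} \cdot 10 \cdot 47 = - \frac{1 \cdot 10}{16} \cdot 47 = \left(- \frac{1}{16}\right) 10 \cdot 47 = \left(- \frac{5}{8}\right) 47 = - \frac{235}{8}$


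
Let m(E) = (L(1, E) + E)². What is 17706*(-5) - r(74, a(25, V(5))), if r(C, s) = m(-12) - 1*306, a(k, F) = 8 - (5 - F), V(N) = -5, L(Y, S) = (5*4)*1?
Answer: -88288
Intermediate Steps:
L(Y, S) = 20 (L(Y, S) = 20*1 = 20)
m(E) = (20 + E)²
a(k, F) = 3 + F (a(k, F) = 8 + (-5 + F) = 3 + F)
r(C, s) = -242 (r(C, s) = (20 - 12)² - 1*306 = 8² - 306 = 64 - 306 = -242)
17706*(-5) - r(74, a(25, V(5))) = 17706*(-5) - 1*(-242) = -88530 + 242 = -88288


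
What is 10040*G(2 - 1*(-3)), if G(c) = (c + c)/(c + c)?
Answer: 10040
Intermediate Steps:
G(c) = 1 (G(c) = (2*c)/((2*c)) = (2*c)*(1/(2*c)) = 1)
10040*G(2 - 1*(-3)) = 10040*1 = 10040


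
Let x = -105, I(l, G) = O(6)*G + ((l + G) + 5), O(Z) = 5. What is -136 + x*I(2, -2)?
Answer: 389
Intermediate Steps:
I(l, G) = 5 + l + 6*G (I(l, G) = 5*G + ((l + G) + 5) = 5*G + ((G + l) + 5) = 5*G + (5 + G + l) = 5 + l + 6*G)
-136 + x*I(2, -2) = -136 - 105*(5 + 2 + 6*(-2)) = -136 - 105*(5 + 2 - 12) = -136 - 105*(-5) = -136 + 525 = 389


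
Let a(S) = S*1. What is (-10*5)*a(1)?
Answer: -50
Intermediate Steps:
a(S) = S
(-10*5)*a(1) = -10*5*1 = -50*1 = -50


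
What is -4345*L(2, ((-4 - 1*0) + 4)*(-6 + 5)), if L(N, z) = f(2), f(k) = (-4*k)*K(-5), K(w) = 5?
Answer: 173800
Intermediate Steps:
f(k) = -20*k (f(k) = -4*k*5 = -20*k)
L(N, z) = -40 (L(N, z) = -20*2 = -40)
-4345*L(2, ((-4 - 1*0) + 4)*(-6 + 5)) = -4345*(-40) = 173800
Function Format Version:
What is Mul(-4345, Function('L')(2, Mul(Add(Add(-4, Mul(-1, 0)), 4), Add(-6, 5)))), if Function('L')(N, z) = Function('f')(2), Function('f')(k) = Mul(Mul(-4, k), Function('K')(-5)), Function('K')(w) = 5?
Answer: 173800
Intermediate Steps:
Function('f')(k) = Mul(-20, k) (Function('f')(k) = Mul(Mul(-4, k), 5) = Mul(-20, k))
Function('L')(N, z) = -40 (Function('L')(N, z) = Mul(-20, 2) = -40)
Mul(-4345, Function('L')(2, Mul(Add(Add(-4, Mul(-1, 0)), 4), Add(-6, 5)))) = Mul(-4345, -40) = 173800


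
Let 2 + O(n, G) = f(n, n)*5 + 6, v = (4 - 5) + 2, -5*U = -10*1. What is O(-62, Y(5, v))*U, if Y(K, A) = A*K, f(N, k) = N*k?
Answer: 38448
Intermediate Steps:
U = 2 (U = -(-2) = -1/5*(-10) = 2)
v = 1 (v = -1 + 2 = 1)
O(n, G) = 4 + 5*n**2 (O(n, G) = -2 + ((n*n)*5 + 6) = -2 + (n**2*5 + 6) = -2 + (5*n**2 + 6) = -2 + (6 + 5*n**2) = 4 + 5*n**2)
O(-62, Y(5, v))*U = (4 + 5*(-62)**2)*2 = (4 + 5*3844)*2 = (4 + 19220)*2 = 19224*2 = 38448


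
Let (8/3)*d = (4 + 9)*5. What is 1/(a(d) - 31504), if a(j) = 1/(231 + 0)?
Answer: -231/7277423 ≈ -3.1742e-5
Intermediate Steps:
d = 195/8 (d = 3*((4 + 9)*5)/8 = 3*(13*5)/8 = (3/8)*65 = 195/8 ≈ 24.375)
a(j) = 1/231
1/(a(d) - 31504) = 1/(1/231 - 31504) = 1/(-7277423/231) = -231/7277423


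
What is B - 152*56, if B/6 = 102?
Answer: -7900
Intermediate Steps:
B = 612 (B = 6*102 = 612)
B - 152*56 = 612 - 152*56 = 612 - 8512 = -7900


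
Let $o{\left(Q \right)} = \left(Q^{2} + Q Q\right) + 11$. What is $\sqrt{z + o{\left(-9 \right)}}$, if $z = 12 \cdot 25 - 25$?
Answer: $8 \sqrt{7} \approx 21.166$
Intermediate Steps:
$z = 275$ ($z = 300 - 25 = 275$)
$o{\left(Q \right)} = 11 + 2 Q^{2}$ ($o{\left(Q \right)} = \left(Q^{2} + Q^{2}\right) + 11 = 2 Q^{2} + 11 = 11 + 2 Q^{2}$)
$\sqrt{z + o{\left(-9 \right)}} = \sqrt{275 + \left(11 + 2 \left(-9\right)^{2}\right)} = \sqrt{275 + \left(11 + 2 \cdot 81\right)} = \sqrt{275 + \left(11 + 162\right)} = \sqrt{275 + 173} = \sqrt{448} = 8 \sqrt{7}$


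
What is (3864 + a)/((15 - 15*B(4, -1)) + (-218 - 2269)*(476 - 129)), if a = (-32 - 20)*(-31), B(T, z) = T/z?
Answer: -74/11661 ≈ -0.0063459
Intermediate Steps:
a = 1612 (a = -52*(-31) = 1612)
(3864 + a)/((15 - 15*B(4, -1)) + (-218 - 2269)*(476 - 129)) = (3864 + 1612)/((15 - 60/(-1)) + (-218 - 2269)*(476 - 129)) = 5476/((15 - 60*(-1)) - 2487*347) = 5476/((15 - 15*(-4)) - 862989) = 5476/((15 + 60) - 862989) = 5476/(75 - 862989) = 5476/(-862914) = 5476*(-1/862914) = -74/11661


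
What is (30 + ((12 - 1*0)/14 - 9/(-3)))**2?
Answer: 56169/49 ≈ 1146.3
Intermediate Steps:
(30 + ((12 - 1*0)/14 - 9/(-3)))**2 = (30 + ((12 + 0)*(1/14) - 9*(-1/3)))**2 = (30 + (12*(1/14) + 3))**2 = (30 + (6/7 + 3))**2 = (30 + 27/7)**2 = (237/7)**2 = 56169/49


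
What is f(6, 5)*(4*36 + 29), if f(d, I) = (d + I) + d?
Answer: 2941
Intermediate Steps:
f(d, I) = I + 2*d (f(d, I) = (I + d) + d = I + 2*d)
f(6, 5)*(4*36 + 29) = (5 + 2*6)*(4*36 + 29) = (5 + 12)*(144 + 29) = 17*173 = 2941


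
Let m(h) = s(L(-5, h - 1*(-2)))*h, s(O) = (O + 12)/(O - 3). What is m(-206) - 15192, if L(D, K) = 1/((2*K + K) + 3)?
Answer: -13132867/914 ≈ -14369.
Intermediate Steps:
L(D, K) = 1/(3 + 3*K) (L(D, K) = 1/(3*K + 3) = 1/(3 + 3*K))
s(O) = (12 + O)/(-3 + O)
m(h) = h*(12 + 1/(3*(3 + h)))/(-3 + 1/(3*(3 + h))) (m(h) = ((12 + 1/(3*(1 + (h - 1*(-2)))))/(-3 + 1/(3*(1 + (h - 1*(-2))))))*h = ((12 + 1/(3*(1 + (h + 2))))/(-3 + 1/(3*(1 + (h + 2)))))*h = ((12 + 1/(3*(1 + (2 + h))))/(-3 + 1/(3*(1 + (2 + h)))))*h = ((12 + 1/(3*(3 + h)))/(-3 + 1/(3*(3 + h))))*h = h*(12 + 1/(3*(3 + h)))/(-3 + 1/(3*(3 + h))))
m(-206) - 15192 = -1*(-206)*(109 + 36*(-206))/(26 + 9*(-206)) - 15192 = -1*(-206)*(109 - 7416)/(26 - 1854) - 15192 = -1*(-206)*(-7307)/(-1828) - 15192 = -1*(-206)*(-1/1828)*(-7307) - 15192 = 752621/914 - 15192 = -13132867/914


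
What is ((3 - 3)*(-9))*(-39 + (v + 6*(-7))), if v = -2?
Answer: 0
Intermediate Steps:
((3 - 3)*(-9))*(-39 + (v + 6*(-7))) = ((3 - 3)*(-9))*(-39 + (-2 + 6*(-7))) = (0*(-9))*(-39 + (-2 - 42)) = 0*(-39 - 44) = 0*(-83) = 0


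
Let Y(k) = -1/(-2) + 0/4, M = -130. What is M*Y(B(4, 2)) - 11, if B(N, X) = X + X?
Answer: -76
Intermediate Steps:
B(N, X) = 2*X
Y(k) = 1/2 (Y(k) = -1*(-1/2) + 0*(1/4) = 1/2 + 0 = 1/2)
M*Y(B(4, 2)) - 11 = -130*1/2 - 11 = -65 - 11 = -76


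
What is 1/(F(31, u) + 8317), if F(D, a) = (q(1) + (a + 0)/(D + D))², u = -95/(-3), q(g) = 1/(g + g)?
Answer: 8649/71942569 ≈ 0.00012022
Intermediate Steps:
q(g) = 1/(2*g)
u = 95/3 (u = -95*(-⅓) = 95/3 ≈ 31.667)
F(D, a) = (½ + a/(2*D))² (F(D, a) = ((½)/1 + (a + 0)/(D + D))² = ((½)*1 + a/((2*D)))² = (½ + a*(1/(2*D)))² = (½ + a/(2*D))²)
1/(F(31, u) + 8317) = 1/((¼)*(31 + 95/3)²/31² + 8317) = 1/((¼)*(1/961)*(188/3)² + 8317) = 1/((¼)*(1/961)*(35344/9) + 8317) = 1/(8836/8649 + 8317) = 1/(71942569/8649) = 8649/71942569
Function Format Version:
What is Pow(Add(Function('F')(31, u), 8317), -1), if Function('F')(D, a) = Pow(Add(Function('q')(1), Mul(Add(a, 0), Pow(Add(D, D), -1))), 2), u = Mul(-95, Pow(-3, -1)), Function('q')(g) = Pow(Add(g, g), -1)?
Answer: Rational(8649, 71942569) ≈ 0.00012022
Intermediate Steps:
Function('q')(g) = Mul(Rational(1, 2), Pow(g, -1)) (Function('q')(g) = Pow(Mul(2, g), -1) = Mul(Rational(1, 2), Pow(g, -1)))
u = Rational(95, 3) (u = Mul(-95, Rational(-1, 3)) = Rational(95, 3) ≈ 31.667)
Function('F')(D, a) = Pow(Add(Rational(1, 2), Mul(Rational(1, 2), a, Pow(D, -1))), 2) (Function('F')(D, a) = Pow(Add(Mul(Rational(1, 2), Pow(1, -1)), Mul(Add(a, 0), Pow(Add(D, D), -1))), 2) = Pow(Add(Mul(Rational(1, 2), 1), Mul(a, Pow(Mul(2, D), -1))), 2) = Pow(Add(Rational(1, 2), Mul(a, Mul(Rational(1, 2), Pow(D, -1)))), 2) = Pow(Add(Rational(1, 2), Mul(Rational(1, 2), a, Pow(D, -1))), 2))
Pow(Add(Function('F')(31, u), 8317), -1) = Pow(Add(Mul(Rational(1, 4), Pow(31, -2), Pow(Add(31, Rational(95, 3)), 2)), 8317), -1) = Pow(Add(Mul(Rational(1, 4), Rational(1, 961), Pow(Rational(188, 3), 2)), 8317), -1) = Pow(Add(Mul(Rational(1, 4), Rational(1, 961), Rational(35344, 9)), 8317), -1) = Pow(Add(Rational(8836, 8649), 8317), -1) = Pow(Rational(71942569, 8649), -1) = Rational(8649, 71942569)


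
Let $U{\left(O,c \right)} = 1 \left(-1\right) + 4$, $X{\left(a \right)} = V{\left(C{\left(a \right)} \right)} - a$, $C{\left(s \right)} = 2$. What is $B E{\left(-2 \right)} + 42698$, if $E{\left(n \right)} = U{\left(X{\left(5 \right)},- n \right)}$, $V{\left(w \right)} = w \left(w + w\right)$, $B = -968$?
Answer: $39794$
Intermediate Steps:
$V{\left(w \right)} = 2 w^{2}$ ($V{\left(w \right)} = w 2 w = 2 w^{2}$)
$X{\left(a \right)} = 8 - a$ ($X{\left(a \right)} = 2 \cdot 2^{2} - a = 2 \cdot 4 - a = 8 - a$)
$U{\left(O,c \right)} = 3$ ($U{\left(O,c \right)} = -1 + 4 = 3$)
$E{\left(n \right)} = 3$
$B E{\left(-2 \right)} + 42698 = \left(-968\right) 3 + 42698 = -2904 + 42698 = 39794$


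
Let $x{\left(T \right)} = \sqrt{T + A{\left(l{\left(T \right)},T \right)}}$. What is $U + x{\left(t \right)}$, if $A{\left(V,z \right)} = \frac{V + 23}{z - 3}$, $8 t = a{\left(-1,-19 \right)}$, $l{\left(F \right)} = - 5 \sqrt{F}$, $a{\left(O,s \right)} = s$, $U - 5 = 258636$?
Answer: $258641 + \frac{\sqrt{-196854 + 6880 i \sqrt{38}}}{172} \approx 2.5864 \cdot 10^{5} + 2.5943 i$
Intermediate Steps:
$U = 258641$ ($U = 5 + 258636 = 258641$)
$t = - \frac{19}{8}$ ($t = \frac{1}{8} \left(-19\right) = - \frac{19}{8} \approx -2.375$)
$A{\left(V,z \right)} = \frac{23 + V}{-3 + z}$
$x{\left(T \right)} = \sqrt{T + \frac{23 - 5 \sqrt{T}}{-3 + T}}$
$U + x{\left(t \right)} = 258641 + \sqrt{\frac{23 - 5 \sqrt{- \frac{19}{8}} - \frac{19 \left(-3 - \frac{19}{8}\right)}{8}}{-3 - \frac{19}{8}}} = 258641 + \sqrt{\frac{23 - 5 \frac{i \sqrt{38}}{4} - - \frac{817}{64}}{- \frac{43}{8}}} = 258641 + \sqrt{- \frac{8 \left(23 - \frac{5 i \sqrt{38}}{4} + \frac{817}{64}\right)}{43}} = 258641 + \sqrt{- \frac{8 \left(\frac{2289}{64} - \frac{5 i \sqrt{38}}{4}\right)}{43}} = 258641 + \sqrt{- \frac{2289}{344} + \frac{10 i \sqrt{38}}{43}}$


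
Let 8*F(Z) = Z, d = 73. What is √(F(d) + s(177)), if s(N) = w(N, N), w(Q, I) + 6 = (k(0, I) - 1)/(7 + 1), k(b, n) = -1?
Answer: √46/4 ≈ 1.6956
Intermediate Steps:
w(Q, I) = -25/4 (w(Q, I) = -6 + (-1 - 1)/(7 + 1) = -6 - 2/8 = -6 - 2*⅛ = -6 - ¼ = -25/4)
F(Z) = Z/8
s(N) = -25/4
√(F(d) + s(177)) = √((⅛)*73 - 25/4) = √(73/8 - 25/4) = √(23/8) = √46/4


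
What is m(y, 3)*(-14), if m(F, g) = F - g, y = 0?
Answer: 42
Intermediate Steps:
m(y, 3)*(-14) = (0 - 1*3)*(-14) = (0 - 3)*(-14) = -3*(-14) = 42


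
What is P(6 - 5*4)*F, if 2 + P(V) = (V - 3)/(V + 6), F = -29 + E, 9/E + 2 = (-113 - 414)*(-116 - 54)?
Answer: -2598043/716704 ≈ -3.6250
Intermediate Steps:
E = 9/89588 (E = 9/(-2 + (-113 - 414)*(-116 - 54)) = 9/(-2 - 527*(-170)) = 9/(-2 + 89590) = 9/89588 ≈ 0.00010046)
F = -2598043/89588 (F = -29 + 9/89588 = -2598043/89588 ≈ -29.000)
P(V) = -2 + (-3 + V)/(6 + V) (P(V) = -2 + (V - 3)/(V + 6) = -2 + (-3 + V)/(6 + V))
P(6 - 5*4)*F = ((-15 - (6 - 5*4))/(6 + (6 - 5*4)))*(-2598043/89588) = ((-15 - (6 - 20))/(6 + (6 - 20)))*(-2598043/89588) = ((-15 - 1*(-14))/(6 - 14))*(-2598043/89588) = ((-15 + 14)/(-8))*(-2598043/89588) = -⅛*(-1)*(-2598043/89588) = (⅛)*(-2598043/89588) = -2598043/716704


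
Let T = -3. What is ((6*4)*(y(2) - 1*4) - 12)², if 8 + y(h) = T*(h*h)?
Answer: 345744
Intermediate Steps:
y(h) = -8 - 3*h² (y(h) = -8 - 3*h*h = -8 - 3*h²)
((6*4)*(y(2) - 1*4) - 12)² = ((6*4)*((-8 - 3*2²) - 1*4) - 12)² = (24*((-8 - 3*4) - 4) - 12)² = (24*((-8 - 12) - 4) - 12)² = (24*(-20 - 4) - 12)² = (24*(-24) - 12)² = (-576 - 12)² = (-588)² = 345744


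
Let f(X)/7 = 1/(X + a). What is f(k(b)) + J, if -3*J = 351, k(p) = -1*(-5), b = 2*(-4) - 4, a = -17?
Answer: -1411/12 ≈ -117.58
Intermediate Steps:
b = -12 (b = -8 - 4 = -12)
k(p) = 5
f(X) = 7/(-17 + X) (f(X) = 7/(X - 17) = 7/(-17 + X))
J = -117 (J = -⅓*351 = -117)
f(k(b)) + J = 7/(-17 + 5) - 117 = 7/(-12) - 117 = 7*(-1/12) - 117 = -7/12 - 117 = -1411/12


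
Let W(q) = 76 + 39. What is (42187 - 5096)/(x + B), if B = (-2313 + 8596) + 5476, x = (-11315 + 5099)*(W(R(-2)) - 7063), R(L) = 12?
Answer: 37091/43200527 ≈ 0.00085858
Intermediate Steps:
W(q) = 115
x = 43188768 (x = (-11315 + 5099)*(115 - 7063) = -6216*(-6948) = 43188768)
B = 11759 (B = 6283 + 5476 = 11759)
(42187 - 5096)/(x + B) = (42187 - 5096)/(43188768 + 11759) = 37091/43200527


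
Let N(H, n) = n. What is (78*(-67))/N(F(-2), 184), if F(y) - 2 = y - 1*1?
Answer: -2613/92 ≈ -28.402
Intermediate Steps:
F(y) = 1 + y (F(y) = 2 + (y - 1*1) = 2 + (y - 1) = 2 + (-1 + y) = 1 + y)
(78*(-67))/N(F(-2), 184) = (78*(-67))/184 = -5226*1/184 = -2613/92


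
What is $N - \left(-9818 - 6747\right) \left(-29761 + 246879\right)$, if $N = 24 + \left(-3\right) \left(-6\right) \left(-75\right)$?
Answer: $3596558344$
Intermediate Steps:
$N = -1326$ ($N = 24 + 18 \left(-75\right) = 24 - 1350 = -1326$)
$N - \left(-9818 - 6747\right) \left(-29761 + 246879\right) = -1326 - \left(-9818 - 6747\right) \left(-29761 + 246879\right) = -1326 - \left(-16565\right) 217118 = -1326 - -3596559670 = -1326 + 3596559670 = 3596558344$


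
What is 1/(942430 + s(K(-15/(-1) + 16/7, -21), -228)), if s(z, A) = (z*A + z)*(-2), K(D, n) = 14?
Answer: 1/948786 ≈ 1.0540e-6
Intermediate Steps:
s(z, A) = -2*z - 2*A*z (s(z, A) = (A*z + z)*(-2) = (z + A*z)*(-2) = -2*z - 2*A*z)
1/(942430 + s(K(-15/(-1) + 16/7, -21), -228)) = 1/(942430 - 2*14*(1 - 228)) = 1/(942430 - 2*14*(-227)) = 1/(942430 + 6356) = 1/948786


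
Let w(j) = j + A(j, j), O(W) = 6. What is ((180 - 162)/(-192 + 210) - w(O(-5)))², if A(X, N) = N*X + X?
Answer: 2209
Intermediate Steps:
A(X, N) = X + N*X
w(j) = j + j*(1 + j)
((180 - 162)/(-192 + 210) - w(O(-5)))² = ((180 - 162)/(-192 + 210) - 6*(2 + 6))² = (18/18 - 6*8)² = (18*(1/18) - 1*48)² = (1 - 48)² = (-47)² = 2209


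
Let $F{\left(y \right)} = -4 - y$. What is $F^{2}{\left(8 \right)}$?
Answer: $144$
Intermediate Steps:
$F^{2}{\left(8 \right)} = \left(-4 - 8\right)^{2} = \left(-12\right)^{2} = 144$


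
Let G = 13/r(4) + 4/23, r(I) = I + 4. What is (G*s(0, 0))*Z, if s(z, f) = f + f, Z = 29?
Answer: 0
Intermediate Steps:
r(I) = 4 + I
s(z, f) = 2*f
G = 331/184 (G = 13/(4 + 4) + 4/23 = 13/8 + 4*(1/23) = 13*(⅛) + 4/23 = 13/8 + 4/23 = 331/184 ≈ 1.7989)
(G*s(0, 0))*Z = (331*(2*0)/184)*29 = ((331/184)*0)*29 = 0*29 = 0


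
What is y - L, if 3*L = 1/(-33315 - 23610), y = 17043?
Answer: 2910518326/170775 ≈ 17043.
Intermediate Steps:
L = -1/170775 (L = 1/(3*(-33315 - 23610)) = (⅓)/(-56925) = (⅓)*(-1/56925) = -1/170775 ≈ -5.8557e-6)
y - L = 17043 - 1*(-1/170775) = 17043 + 1/170775 = 2910518326/170775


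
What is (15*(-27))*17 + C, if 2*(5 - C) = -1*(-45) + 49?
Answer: -6927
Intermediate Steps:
C = -42 (C = 5 - (-1*(-45) + 49)/2 = 5 - (45 + 49)/2 = 5 - ½*94 = 5 - 47 = -42)
(15*(-27))*17 + C = (15*(-27))*17 - 42 = -405*17 - 42 = -6885 - 42 = -6927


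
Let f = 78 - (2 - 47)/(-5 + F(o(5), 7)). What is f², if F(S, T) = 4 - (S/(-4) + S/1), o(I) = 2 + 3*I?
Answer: 675684/121 ≈ 5584.2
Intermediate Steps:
F(S, T) = 4 - 3*S/4 (F(S, T) = 4 - (S*(-¼) + S*1) = 4 - (-S/4 + S) = 4 - 3*S/4)
f = 822/11 (f = 78 - (2 - 47)/(-5 + (4 - 3*(2 + 3*5)/4)) = 78 - (-45)/(-5 + (4 - 3*(2 + 15)/4)) = 78 - (-45)/(-5 + (4 - ¾*17)) = 78 - (-45)/(-5 + (4 - 51/4)) = 78 - (-45)/(-5 - 35/4) = 78 - (-45)/(-55/4) = 78 - (-45)*(-4)/55 = 78 - 1*36/11 = 78 - 36/11 = 822/11 ≈ 74.727)
f² = (822/11)² = 675684/121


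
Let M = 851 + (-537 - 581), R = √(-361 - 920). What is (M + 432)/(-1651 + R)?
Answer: -272415/2727082 - 165*I*√1281/2727082 ≈ -0.099892 - 0.0021655*I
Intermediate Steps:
R = I*√1281 (R = √(-1281) = I*√1281 ≈ 35.791*I)
M = -267 (M = 851 - 1118 = -267)
(M + 432)/(-1651 + R) = (-267 + 432)/(-1651 + I*√1281) = 165/(-1651 + I*√1281)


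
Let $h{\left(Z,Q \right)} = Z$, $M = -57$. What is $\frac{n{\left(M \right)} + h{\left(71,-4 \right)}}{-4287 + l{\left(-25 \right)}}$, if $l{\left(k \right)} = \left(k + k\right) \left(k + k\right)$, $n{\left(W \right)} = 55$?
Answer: $- \frac{126}{1787} \approx -0.070509$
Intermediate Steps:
$l{\left(k \right)} = 4 k^{2}$ ($l{\left(k \right)} = 2 k 2 k = 4 k^{2}$)
$\frac{n{\left(M \right)} + h{\left(71,-4 \right)}}{-4287 + l{\left(-25 \right)}} = \frac{55 + 71}{-4287 + 4 \left(-25\right)^{2}} = \frac{126}{-4287 + 4 \cdot 625} = \frac{126}{-4287 + 2500} = \frac{126}{-1787} = 126 \left(- \frac{1}{1787}\right) = - \frac{126}{1787}$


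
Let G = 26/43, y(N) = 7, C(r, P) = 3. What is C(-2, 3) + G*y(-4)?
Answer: 311/43 ≈ 7.2326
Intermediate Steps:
G = 26/43 (G = 26*(1/43) = 26/43 ≈ 0.60465)
C(-2, 3) + G*y(-4) = 3 + (26/43)*7 = 3 + 182/43 = 311/43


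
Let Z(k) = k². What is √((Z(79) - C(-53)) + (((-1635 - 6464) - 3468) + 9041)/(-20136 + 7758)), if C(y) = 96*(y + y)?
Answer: 18*√215651579/2063 ≈ 128.13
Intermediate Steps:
C(y) = 192*y (C(y) = 96*(2*y) = 192*y)
√((Z(79) - C(-53)) + (((-1635 - 6464) - 3468) + 9041)/(-20136 + 7758)) = √((79² - 192*(-53)) + (((-1635 - 6464) - 3468) + 9041)/(-20136 + 7758)) = √((6241 - 1*(-10176)) + ((-8099 - 3468) + 9041)/(-12378)) = √((6241 + 10176) + (-11567 + 9041)*(-1/12378)) = √(16417 - 2526*(-1/12378)) = √(16417 + 421/2063) = √(33868692/2063) = 18*√215651579/2063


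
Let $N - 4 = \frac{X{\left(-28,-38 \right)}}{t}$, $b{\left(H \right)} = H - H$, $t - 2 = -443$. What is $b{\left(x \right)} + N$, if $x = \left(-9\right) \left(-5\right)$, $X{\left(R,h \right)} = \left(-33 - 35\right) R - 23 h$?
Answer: $- \frac{338}{147} \approx -2.2993$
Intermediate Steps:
$t = -441$ ($t = 2 - 443 = -441$)
$X{\left(R,h \right)} = - 68 R - 23 h$
$x = 45$
$b{\left(H \right)} = 0$
$N = - \frac{338}{147}$ ($N = 4 + \frac{\left(-68\right) \left(-28\right) - -874}{-441} = 4 + \left(1904 + 874\right) \left(- \frac{1}{441}\right) = 4 + 2778 \left(- \frac{1}{441}\right) = 4 - \frac{926}{147} = - \frac{338}{147} \approx -2.2993$)
$b{\left(x \right)} + N = 0 - \frac{338}{147} = - \frac{338}{147}$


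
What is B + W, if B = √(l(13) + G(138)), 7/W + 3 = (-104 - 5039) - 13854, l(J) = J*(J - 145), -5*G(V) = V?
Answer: -7/19000 + I*√43590/5 ≈ -0.00036842 + 41.756*I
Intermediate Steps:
G(V) = -V/5
l(J) = J*(-145 + J)
W = -7/19000 (W = 7/(-3 + ((-104 - 5039) - 13854)) = 7/(-3 + (-5143 - 13854)) = 7/(-3 - 18997) = 7/(-19000) = 7*(-1/19000) = -7/19000 ≈ -0.00036842)
B = I*√43590/5 (B = √(13*(-145 + 13) - ⅕*138) = √(13*(-132) - 138/5) = √(-1716 - 138/5) = √(-8718/5) = I*√43590/5 ≈ 41.756*I)
B + W = I*√43590/5 - 7/19000 = -7/19000 + I*√43590/5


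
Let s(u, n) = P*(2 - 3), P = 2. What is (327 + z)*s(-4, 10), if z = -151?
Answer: -352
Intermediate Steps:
s(u, n) = -2 (s(u, n) = 2*(2 - 3) = 2*(-1) = -2)
(327 + z)*s(-4, 10) = (327 - 151)*(-2) = 176*(-2) = -352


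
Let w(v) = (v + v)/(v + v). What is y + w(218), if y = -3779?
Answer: -3778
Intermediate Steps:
w(v) = 1 (w(v) = (2*v)/((2*v)) = (2*v)*(1/(2*v)) = 1)
y + w(218) = -3779 + 1 = -3778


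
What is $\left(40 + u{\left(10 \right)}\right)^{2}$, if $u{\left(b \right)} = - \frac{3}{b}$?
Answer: $\frac{157609}{100} \approx 1576.1$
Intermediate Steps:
$\left(40 + u{\left(10 \right)}\right)^{2} = \left(40 - \frac{3}{10}\right)^{2} = \left(\frac{397}{10}\right)^{2} = \frac{157609}{100}$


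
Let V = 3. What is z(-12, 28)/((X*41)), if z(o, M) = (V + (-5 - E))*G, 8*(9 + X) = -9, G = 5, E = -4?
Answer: -80/3321 ≈ -0.024089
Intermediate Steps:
X = -81/8 (X = -9 + (⅛)*(-9) = -9 - 9/8 = -81/8 ≈ -10.125)
z(o, M) = 10 (z(o, M) = (3 + (-5 - 1*(-4)))*5 = (3 + (-5 + 4))*5 = (3 - 1)*5 = 2*5 = 10)
z(-12, 28)/((X*41)) = 10/((-81/8*41)) = 10/(-3321/8) = 10*(-8/3321) = -80/3321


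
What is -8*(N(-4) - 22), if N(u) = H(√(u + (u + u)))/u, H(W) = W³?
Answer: 176 - 48*I*√3 ≈ 176.0 - 83.138*I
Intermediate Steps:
N(u) = 3*√3*√u (N(u) = (√(u + (u + u)))³/u = (√(u + 2*u))³/u = (√(3*u))³/u = (√3*√u)³/u = (3*√3*u^(3/2))/u = 3*√3*√u)
-8*(N(-4) - 22) = -8*(3*√3*√(-4) - 22) = -8*(3*√3*(2*I) - 22) = -8*(6*I*√3 - 22) = -8*(-22 + 6*I*√3) = 176 - 48*I*√3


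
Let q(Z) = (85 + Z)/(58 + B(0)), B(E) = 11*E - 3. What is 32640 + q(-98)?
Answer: 1795187/55 ≈ 32640.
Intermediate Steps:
B(E) = -3 + 11*E
q(Z) = 17/11 + Z/55 (q(Z) = (85 + Z)/(58 + (-3 + 11*0)) = (85 + Z)/(58 + (-3 + 0)) = (85 + Z)/(58 - 3) = (85 + Z)/55 = (85 + Z)*(1/55) = 17/11 + Z/55)
32640 + q(-98) = 32640 + (17/11 + (1/55)*(-98)) = 32640 + (17/11 - 98/55) = 32640 - 13/55 = 1795187/55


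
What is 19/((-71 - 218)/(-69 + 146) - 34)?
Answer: -77/153 ≈ -0.50327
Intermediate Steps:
19/((-71 - 218)/(-69 + 146) - 34) = 19/(-289/77 - 34) = 19/(-2907/77) = -77/2907*19 = -77/153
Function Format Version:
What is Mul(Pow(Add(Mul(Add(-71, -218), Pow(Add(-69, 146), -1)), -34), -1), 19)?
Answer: Rational(-77, 153) ≈ -0.50327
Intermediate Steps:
Mul(Pow(Add(Mul(Add(-71, -218), Pow(Add(-69, 146), -1)), -34), -1), 19) = Mul(Pow(Add(Mul(-289, Pow(77, -1)), -34), -1), 19) = Mul(Pow(Add(Mul(-289, Rational(1, 77)), -34), -1), 19) = Mul(Pow(Add(Rational(-289, 77), -34), -1), 19) = Mul(Pow(Rational(-2907, 77), -1), 19) = Mul(Rational(-77, 2907), 19) = Rational(-77, 153)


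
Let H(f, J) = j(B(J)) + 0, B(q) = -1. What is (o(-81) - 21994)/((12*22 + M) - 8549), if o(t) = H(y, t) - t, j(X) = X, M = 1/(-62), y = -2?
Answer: 1358668/513671 ≈ 2.6450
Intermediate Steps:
M = -1/62 ≈ -0.016129
H(f, J) = -1 (H(f, J) = -1 + 0 = -1)
o(t) = -1 - t
(o(-81) - 21994)/((12*22 + M) - 8549) = ((-1 - 1*(-81)) - 21994)/((12*22 - 1/62) - 8549) = ((-1 + 81) - 21994)/((264 - 1/62) - 8549) = (80 - 21994)/(16367/62 - 8549) = -21914/(-513671/62) = -21914*(-62/513671) = 1358668/513671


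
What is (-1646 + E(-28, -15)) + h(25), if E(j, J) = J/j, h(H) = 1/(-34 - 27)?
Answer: -2810481/1708 ≈ -1645.5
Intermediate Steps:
h(H) = -1/61 (h(H) = 1/(-61) = -1/61)
(-1646 + E(-28, -15)) + h(25) = (-1646 - 15/(-28)) - 1/61 = (-1646 - 15*(-1/28)) - 1/61 = (-1646 + 15/28) - 1/61 = -46073/28 - 1/61 = -2810481/1708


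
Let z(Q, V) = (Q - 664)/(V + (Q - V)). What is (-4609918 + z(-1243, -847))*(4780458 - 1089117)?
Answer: -21151849655419947/1243 ≈ -1.7017e+13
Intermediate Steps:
z(Q, V) = (-664 + Q)/Q
(-4609918 + z(-1243, -847))*(4780458 - 1089117) = (-4609918 + (-664 - 1243)/(-1243))*(4780458 - 1089117) = (-4609918 - 1/1243*(-1907))*3691341 = (-4609918 + 1907/1243)*3691341 = -5730126167/1243*3691341 = -21151849655419947/1243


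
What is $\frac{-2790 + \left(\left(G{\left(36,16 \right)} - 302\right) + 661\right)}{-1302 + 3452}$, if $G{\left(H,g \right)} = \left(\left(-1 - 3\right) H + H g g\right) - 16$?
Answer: $\frac{265}{86} \approx 3.0814$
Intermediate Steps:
$G{\left(H,g \right)} = -16 - 4 H + H g^{2}$ ($G{\left(H,g \right)} = \left(\left(-1 - 3\right) H + H g^{2}\right) - 16 = \left(- 4 H + H g^{2}\right) - 16 = -16 - 4 H + H g^{2}$)
$\frac{-2790 + \left(\left(G{\left(36,16 \right)} - 302\right) + 661\right)}{-1302 + 3452} = \frac{-2790 + \left(\left(\left(-16 - 144 + 36 \cdot 16^{2}\right) - 302\right) + 661\right)}{-1302 + 3452} = \frac{-2790 + \left(\left(\left(-16 - 144 + 36 \cdot 256\right) - 302\right) + 661\right)}{2150} = \left(-2790 + \left(\left(\left(-16 - 144 + 9216\right) - 302\right) + 661\right)\right) \frac{1}{2150} = \left(-2790 + \left(\left(9056 - 302\right) + 661\right)\right) \frac{1}{2150} = \left(-2790 + \left(8754 + 661\right)\right) \frac{1}{2150} = \left(-2790 + 9415\right) \frac{1}{2150} = 6625 \cdot \frac{1}{2150} = \frac{265}{86}$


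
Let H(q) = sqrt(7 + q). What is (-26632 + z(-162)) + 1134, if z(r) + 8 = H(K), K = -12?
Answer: -25506 + I*sqrt(5) ≈ -25506.0 + 2.2361*I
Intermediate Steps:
z(r) = -8 + I*sqrt(5) (z(r) = -8 + sqrt(7 - 12) = -8 + sqrt(-5) = -8 + I*sqrt(5))
(-26632 + z(-162)) + 1134 = (-26632 + (-8 + I*sqrt(5))) + 1134 = (-26640 + I*sqrt(5)) + 1134 = -25506 + I*sqrt(5)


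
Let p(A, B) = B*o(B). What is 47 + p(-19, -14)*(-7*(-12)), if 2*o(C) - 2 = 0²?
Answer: -1129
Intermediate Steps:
o(C) = 1 (o(C) = 1 + (½)*0² = 1 + (½)*0 = 1 + 0 = 1)
p(A, B) = B (p(A, B) = B*1 = B)
47 + p(-19, -14)*(-7*(-12)) = 47 - (-98)*(-12) = 47 - 14*84 = 47 - 1176 = -1129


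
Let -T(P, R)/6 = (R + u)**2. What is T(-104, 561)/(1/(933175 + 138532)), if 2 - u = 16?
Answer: -1923986278578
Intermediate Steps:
u = -14 (u = 2 - 1*16 = 2 - 16 = -14)
T(P, R) = -6*(-14 + R)**2 (T(P, R) = -6*(R - 14)**2 = -6*(-14 + R)**2)
T(-104, 561)/(1/(933175 + 138532)) = (-6*(-14 + 561)**2)/(1/(933175 + 138532)) = (-6*547**2)/(1/1071707) = (-6*299209)/(1/1071707) = -1795254*1071707 = -1923986278578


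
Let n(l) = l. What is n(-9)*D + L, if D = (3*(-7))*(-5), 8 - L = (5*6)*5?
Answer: -1087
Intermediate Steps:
L = -142 (L = 8 - 5*6*5 = 8 - 30*5 = 8 - 1*150 = 8 - 150 = -142)
D = 105 (D = -21*(-5) = 105)
n(-9)*D + L = -9*105 - 142 = -945 - 142 = -1087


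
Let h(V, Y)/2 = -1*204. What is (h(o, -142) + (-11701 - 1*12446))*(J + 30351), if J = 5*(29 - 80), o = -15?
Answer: -739007280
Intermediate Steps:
J = -255 (J = 5*(-51) = -255)
h(V, Y) = -408 (h(V, Y) = 2*(-1*204) = 2*(-204) = -408)
(h(o, -142) + (-11701 - 1*12446))*(J + 30351) = (-408 + (-11701 - 1*12446))*(-255 + 30351) = (-408 + (-11701 - 12446))*30096 = (-408 - 24147)*30096 = -24555*30096 = -739007280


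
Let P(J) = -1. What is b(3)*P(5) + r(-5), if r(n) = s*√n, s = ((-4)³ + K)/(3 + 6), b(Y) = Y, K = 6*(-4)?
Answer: -3 - 88*I*√5/9 ≈ -3.0 - 21.864*I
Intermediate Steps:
K = -24
s = -88/9 (s = ((-4)³ - 24)/(3 + 6) = (-64 - 24)/9 = -88*⅑ = -88/9 ≈ -9.7778)
r(n) = -88*√n/9
b(3)*P(5) + r(-5) = 3*(-1) - 88*I*√5/9 = -3 - 88*I*√5/9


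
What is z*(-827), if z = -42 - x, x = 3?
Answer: 37215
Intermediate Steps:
z = -45 (z = -42 - 1*3 = -42 - 3 = -45)
z*(-827) = -45*(-827) = 37215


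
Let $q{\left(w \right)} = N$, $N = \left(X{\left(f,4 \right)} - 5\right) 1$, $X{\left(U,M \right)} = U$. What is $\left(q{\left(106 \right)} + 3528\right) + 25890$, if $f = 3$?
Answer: $29416$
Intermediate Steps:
$N = -2$ ($N = \left(3 - 5\right) 1 = \left(-2\right) 1 = -2$)
$q{\left(w \right)} = -2$
$\left(q{\left(106 \right)} + 3528\right) + 25890 = \left(-2 + 3528\right) + 25890 = 3526 + 25890 = 29416$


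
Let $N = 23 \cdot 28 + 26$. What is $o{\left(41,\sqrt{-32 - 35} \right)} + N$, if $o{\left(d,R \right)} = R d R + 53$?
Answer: $-2024$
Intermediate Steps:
$o{\left(d,R \right)} = 53 + d R^{2}$ ($o{\left(d,R \right)} = d R^{2} + 53 = 53 + d R^{2}$)
$N = 670$ ($N = 644 + 26 = 670$)
$o{\left(41,\sqrt{-32 - 35} \right)} + N = \left(53 + 41 \left(\sqrt{-32 - 35}\right)^{2}\right) + 670 = \left(53 + 41 \left(\sqrt{-67}\right)^{2}\right) + 670 = \left(53 + 41 \left(i \sqrt{67}\right)^{2}\right) + 670 = \left(53 + 41 \left(-67\right)\right) + 670 = \left(53 - 2747\right) + 670 = -2694 + 670 = -2024$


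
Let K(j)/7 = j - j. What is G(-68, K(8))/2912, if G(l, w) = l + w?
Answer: -17/728 ≈ -0.023352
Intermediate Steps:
K(j) = 0 (K(j) = 7*(j - j) = 7*0 = 0)
G(-68, K(8))/2912 = (-68 + 0)/2912 = -68*1/2912 = -17/728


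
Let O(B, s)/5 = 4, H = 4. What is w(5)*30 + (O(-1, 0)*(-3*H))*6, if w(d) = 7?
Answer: -1230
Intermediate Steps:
O(B, s) = 20 (O(B, s) = 5*4 = 20)
w(5)*30 + (O(-1, 0)*(-3*H))*6 = 7*30 + (20*(-3*4))*6 = 210 + (20*(-12))*6 = 210 - 240*6 = 210 - 1440 = -1230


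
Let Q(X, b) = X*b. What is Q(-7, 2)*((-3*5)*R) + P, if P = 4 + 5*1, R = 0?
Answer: 9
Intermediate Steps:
P = 9 (P = 4 + 5 = 9)
Q(-7, 2)*((-3*5)*R) + P = (-7*2)*(-3*5*0) + 9 = -(-210)*0 + 9 = -14*0 + 9 = 0 + 9 = 9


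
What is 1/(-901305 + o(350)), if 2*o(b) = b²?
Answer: -1/840055 ≈ -1.1904e-6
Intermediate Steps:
o(b) = b²/2
1/(-901305 + o(350)) = 1/(-901305 + (½)*350²) = 1/(-901305 + (½)*122500) = 1/(-901305 + 61250) = 1/(-840055) = -1/840055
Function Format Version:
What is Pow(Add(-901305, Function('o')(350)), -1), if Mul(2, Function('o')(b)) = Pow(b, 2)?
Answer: Rational(-1, 840055) ≈ -1.1904e-6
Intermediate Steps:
Function('o')(b) = Mul(Rational(1, 2), Pow(b, 2))
Pow(Add(-901305, Function('o')(350)), -1) = Pow(Add(-901305, Mul(Rational(1, 2), Pow(350, 2))), -1) = Pow(Add(-901305, Mul(Rational(1, 2), 122500)), -1) = Pow(Add(-901305, 61250), -1) = Pow(-840055, -1) = Rational(-1, 840055)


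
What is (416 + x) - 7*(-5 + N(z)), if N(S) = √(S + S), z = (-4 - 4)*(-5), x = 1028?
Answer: 1479 - 28*√5 ≈ 1416.4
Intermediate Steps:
z = 40 (z = -8*(-5) = 40)
N(S) = √2*√S (N(S) = √(2*S) = √2*√S)
(416 + x) - 7*(-5 + N(z)) = (416 + 1028) - 7*(-5 + √2*√40) = 1444 - 7*(-5 + √2*(2*√10)) = 1444 - 7*(-5 + 4*√5) = 1444 + (35 - 28*√5) = 1479 - 28*√5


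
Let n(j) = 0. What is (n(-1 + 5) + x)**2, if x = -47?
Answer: 2209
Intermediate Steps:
(n(-1 + 5) + x)**2 = (0 - 47)**2 = (-47)**2 = 2209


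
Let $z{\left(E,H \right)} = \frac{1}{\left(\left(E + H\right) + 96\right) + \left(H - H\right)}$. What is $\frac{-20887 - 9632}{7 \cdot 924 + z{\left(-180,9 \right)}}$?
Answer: $- \frac{2288925}{485099} \approx -4.7185$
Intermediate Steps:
$z{\left(E,H \right)} = \frac{1}{96 + E + H}$ ($z{\left(E,H \right)} = \frac{1}{\left(96 + E + H\right) + 0} = \frac{1}{96 + E + H}$)
$\frac{-20887 - 9632}{7 \cdot 924 + z{\left(-180,9 \right)}} = \frac{-20887 - 9632}{7 \cdot 924 + \frac{1}{96 - 180 + 9}} = - \frac{30519}{6468 + \frac{1}{-75}} = - \frac{30519}{6468 - \frac{1}{75}} = - \frac{30519}{\frac{485099}{75}} = \left(-30519\right) \frac{75}{485099} = - \frac{2288925}{485099}$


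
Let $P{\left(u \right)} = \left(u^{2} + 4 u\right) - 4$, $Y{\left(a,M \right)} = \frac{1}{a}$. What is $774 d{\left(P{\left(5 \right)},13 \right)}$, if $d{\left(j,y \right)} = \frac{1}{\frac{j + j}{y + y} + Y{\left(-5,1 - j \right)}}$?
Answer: $\frac{8385}{32} \approx 262.03$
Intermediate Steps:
$P{\left(u \right)} = -4 + u^{2} + 4 u$
$d{\left(j,y \right)} = \frac{1}{- \frac{1}{5} + \frac{j}{y}}$ ($d{\left(j,y \right)} = \frac{1}{\frac{j + j}{y + y} + \frac{1}{-5}} = \frac{1}{\frac{2 j}{2 y} - \frac{1}{5}} = \frac{1}{2 j \frac{1}{2 y} - \frac{1}{5}} = \frac{1}{\frac{j}{y} - \frac{1}{5}} = \frac{1}{- \frac{1}{5} + \frac{j}{y}}$)
$774 d{\left(P{\left(5 \right)},13 \right)} = 774 \cdot 5 \cdot 13 \frac{1}{\left(-1\right) 13 + 5 \left(-4 + 5^{2} + 4 \cdot 5\right)} = 774 \cdot 5 \cdot 13 \frac{1}{-13 + 5 \left(-4 + 25 + 20\right)} = 774 \cdot 5 \cdot 13 \frac{1}{-13 + 5 \cdot 41} = 774 \cdot 5 \cdot 13 \frac{1}{-13 + 205} = 774 \cdot 5 \cdot 13 \cdot \frac{1}{192} = 774 \cdot \frac{65}{192} = \frac{8385}{32}$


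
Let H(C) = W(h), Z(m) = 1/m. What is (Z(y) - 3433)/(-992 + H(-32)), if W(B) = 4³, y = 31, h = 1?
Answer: 53211/14384 ≈ 3.6993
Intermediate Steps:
W(B) = 64
H(C) = 64
(Z(y) - 3433)/(-992 + H(-32)) = (1/31 - 3433)/(-992 + 64) = (1/31 - 3433)/(-928) = -106422/31*(-1/928) = 53211/14384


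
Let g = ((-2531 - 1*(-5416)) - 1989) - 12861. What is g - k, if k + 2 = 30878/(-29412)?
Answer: -175912439/14706 ≈ -11962.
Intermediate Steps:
k = -44851/14706 (k = -2 + 30878/(-29412) = -2 + 30878*(-1/29412) = -2 - 15439/14706 = -44851/14706 ≈ -3.0498)
g = -11965 (g = ((-2531 + 5416) - 1989) - 12861 = (2885 - 1989) - 12861 = 896 - 12861 = -11965)
g - k = -11965 - 1*(-44851/14706) = -11965 + 44851/14706 = -175912439/14706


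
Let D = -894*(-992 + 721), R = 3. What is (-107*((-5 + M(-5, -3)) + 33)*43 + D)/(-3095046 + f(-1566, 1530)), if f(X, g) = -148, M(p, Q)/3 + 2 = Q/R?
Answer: -154855/3095194 ≈ -0.050031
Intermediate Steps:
M(p, Q) = -6 + Q (M(p, Q) = -6 + 3*(Q/3) = -6 + Q)
D = 242274 (D = -894*(-271) = 242274)
(-107*((-5 + M(-5, -3)) + 33)*43 + D)/(-3095046 + f(-1566, 1530)) = (-107*((-5 + (-6 - 3)) + 33)*43 + 242274)/(-3095046 - 148) = (-107*((-5 - 9) + 33)*43 + 242274)/(-3095194) = (-107*(-14 + 33)*43 + 242274)*(-1/3095194) = (-107*19*43 + 242274)*(-1/3095194) = (-2033*43 + 242274)*(-1/3095194) = (-87419 + 242274)*(-1/3095194) = 154855*(-1/3095194) = -154855/3095194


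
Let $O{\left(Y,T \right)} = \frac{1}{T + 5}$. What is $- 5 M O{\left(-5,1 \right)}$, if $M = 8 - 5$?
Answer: $- \frac{5}{2} \approx -2.5$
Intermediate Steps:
$O{\left(Y,T \right)} = \frac{1}{5 + T}$
$M = 3$ ($M = 8 - 5 = 3$)
$- 5 M O{\left(-5,1 \right)} = \frac{\left(-5\right) 3}{5 + 1} = - \frac{15}{6} = \left(-15\right) \frac{1}{6} = - \frac{5}{2}$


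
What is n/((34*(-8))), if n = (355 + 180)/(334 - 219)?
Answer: -107/6256 ≈ -0.017104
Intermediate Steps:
n = 107/23 (n = 535/115 = 535*(1/115) = 107/23 ≈ 4.6522)
n/((34*(-8))) = 107/(23*((34*(-8)))) = (107/23)/(-272) = (107/23)*(-1/272) = -107/6256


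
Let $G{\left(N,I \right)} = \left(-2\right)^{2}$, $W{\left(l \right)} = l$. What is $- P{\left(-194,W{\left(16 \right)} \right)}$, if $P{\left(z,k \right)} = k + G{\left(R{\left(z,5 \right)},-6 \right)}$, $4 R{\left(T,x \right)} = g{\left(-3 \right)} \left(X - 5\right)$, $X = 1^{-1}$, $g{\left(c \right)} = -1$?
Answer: $-20$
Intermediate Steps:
$X = 1$
$R{\left(T,x \right)} = 1$ ($R{\left(T,x \right)} = \frac{\left(-1\right) \left(1 - 5\right)}{4} = \frac{\left(-1\right) \left(-4\right)}{4} = \frac{1}{4} \cdot 4 = 1$)
$G{\left(N,I \right)} = 4$
$P{\left(z,k \right)} = 4 + k$ ($P{\left(z,k \right)} = k + 4 = 4 + k$)
$- P{\left(-194,W{\left(16 \right)} \right)} = - (4 + 16) = \left(-1\right) 20 = -20$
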